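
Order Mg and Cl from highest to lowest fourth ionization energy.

Mg, Cl

The fourth ionization energy removes an electron from the +3 ion. For each element: Mg³⁺ is already 1 electron into the core; Cl³⁺ still has 4 valence electrons.
Core electrons are held far more tightly than valence electrons, so Mg tops the IE_4 order.
Approximate IE_4 values (kJ/mol): Mg 10543, Cl 5159.
Overall IE_4 order: Cl < Mg.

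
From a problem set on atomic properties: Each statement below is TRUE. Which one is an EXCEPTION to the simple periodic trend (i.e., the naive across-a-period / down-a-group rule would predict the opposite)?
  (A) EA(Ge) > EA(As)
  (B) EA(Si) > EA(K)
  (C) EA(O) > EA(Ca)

(A)

The general trend: electron affinity increases across a period and decreases down a group.
(A) Ge (period 4, group 14) vs As (period 4, group 15): the stated order contradicts the simple trend.
(B) Si (period 3, group 14) vs K (period 4, group 1): the stated order agrees with the simple trend.
(C) O (period 2, group 16) vs Ca (period 4, group 2): the stated order agrees with the simple trend.
The exception is (A): adding an electron to As's half-filled 4p³ is unfavourable, so Ge (4p²) has the more exothermic EA.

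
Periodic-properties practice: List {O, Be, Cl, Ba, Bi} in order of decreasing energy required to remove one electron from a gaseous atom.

Be is in period 2, group 2; O is in period 2, group 16; Cl is in period 3, group 17; Ba is in period 6, group 2; Bi is in period 6, group 15.
IE₁ increases left→right with effective nuclear charge and decreases top→bottom as the valence shell moves farther out.
Here both period and group differ, so the two effects have to be weighed against each other.
Bi > Ba: Bi lies to the right of Ba in period 6, so the across-period effect alone puts Bi higher.
Be > Bi: period and group pull opposite ways; the down-group shift dominates (900 vs 703 kJ/mol).
Cl > Be: the two effects oppose for this pair; the across-period effect wins (1251 vs 900 kJ/mol).
O > Cl: the two effects oppose for this pair; the down-group effect wins (1314 vs 1251 kJ/mol).
Tabulated first ionization energy (kJ/mol): Be 900, O 1314, Cl 1251, Ba 503, Bi 703.
So from highest to lowest: O > Cl > Be > Bi > Ba.

O, Cl, Be, Bi, Ba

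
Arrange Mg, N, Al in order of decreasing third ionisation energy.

Consider each +2 ion: Mg²⁺ is the bare [Ne] core; N²⁺ still has 3 valence electrons; Al²⁺ still has 1 valence electron.
Breaking into a closed-shell core is much more expensive than removing a leftover valence electron — Mg has the largest IE_3 here.
Valence configurations: N²⁺ [He]2s²2p¹, Al²⁺ [Ne]3s¹.
The numbers (kJ/mol): Mg 7733, N 4578, Al 2745.
So the third ionization energies run Al < N < Mg.

Mg > N > Al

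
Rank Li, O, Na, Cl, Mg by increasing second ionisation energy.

The second ionization energy removes an electron from the +1 ion. For each element: Li⁺ is the bare [He] core; O⁺ still has 5 valence electrons; Na⁺ is the bare [Ne] core; Cl⁺ still has 6 valence electrons; Mg⁺ still has 1 valence electron.
Pulling an electron out of a noble-gas core costs far more than removing a remaining valence electron, so Na and Li sit at the high end of IE_2.
Valence configurations: O⁺ [He]2s²2p³, Cl⁺ [Ne]3s²3p⁴, Mg⁺ [Ne]3s¹.
The numbers (kJ/mol): Li 7298, O 3388, Na 4562, Cl 2298, Mg 1451.
Putting it together, IE_2: Mg < Cl < O < Na < Li.

Mg < Cl < O < Na < Li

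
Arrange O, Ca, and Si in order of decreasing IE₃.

IE_3 is the cost of taking one more electron from the +2 cation: O²⁺ still has 4 valence electrons; Ca²⁺ is the bare [Ar] core; Si²⁺ still has 2 valence electrons.
Usually core removal costs more than valence removal, but here the competition is close: a tightly held n=2 valence electron can cost more to remove than an n=3 core electron, so the actual values have to decide it.
Valence configurations: O²⁺ [He]2s²2p², Si²⁺ [Ne]3s².
Approximate IE_3 values (kJ/mol): O 5300, Ca 4912, Si 3232.
Hence IE_3: Si < Ca < O.

O > Ca > Si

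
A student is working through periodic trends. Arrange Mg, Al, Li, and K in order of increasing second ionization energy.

IE_2 is the cost of taking one more electron from the +1 cation: Mg⁺ still has 1 valence electron; Al⁺ still has 2 valence electrons; Li⁺ is the bare [He] core; K⁺ is the bare [Ar] core.
Breaking into a closed-shell core is much more expensive than removing a leftover valence electron — K and Li have the largest IE_2 here.
Valence configurations: Mg⁺ [Ne]3s¹, Al⁺ [Ne]3s².
The numbers (kJ/mol): Mg 1451, Al 1817, Li 7298, K 3052.
Hence IE_2: Mg < Al < K < Li.

Mg, Al, K, Li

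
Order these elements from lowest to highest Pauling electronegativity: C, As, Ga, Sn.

C is in period 2, group 14; Ga is in period 4, group 13; As is in period 4, group 15; Sn is in period 5, group 14.
Atoms toward the upper right of the periodic table pull bonding electrons most strongly.
Here both period and group differ, so the two effects have to be weighed against each other.
Sn > Ga: period and group pull opposite ways; the across-period shift dominates (1.96 vs 1.81).
As > Sn: both effects reinforce here, so As is clearly the higher of the two.
C > As: period and group pull opposite ways; the down-group shift dominates (2.55 vs 2.18).
For reference (Pauling): C 2.55, Ga 1.81, As 2.18, Sn 1.96.
So from lowest to highest: Ga < Sn < As < C.

Ga, Sn, As, C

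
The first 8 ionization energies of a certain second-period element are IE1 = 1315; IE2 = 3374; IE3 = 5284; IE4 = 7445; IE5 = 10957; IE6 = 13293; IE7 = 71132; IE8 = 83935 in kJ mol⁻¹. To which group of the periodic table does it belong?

Group 16

Look for the largest jump between consecutive ionization energies: IE7/IE6 ≈ 5.4, far larger than any earlier ratio.
That jump marks the point where a core electron is being removed. So the atom has 6 valence electrons.
A main-group element with 6 valence electrons is in group 16.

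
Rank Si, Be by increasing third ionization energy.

IE_3 is the cost of taking one more electron from the +2 cation: Si²⁺ still has 2 valence electrons; Be²⁺ is the bare [He] core.
Core electrons are held far more tightly than valence electrons, so Be tops the IE_3 order.
Tabulated IE_3 (kJ/mol): Si 3232, Be 14849.
Putting it together, IE_3: Si < Be.

Si, Be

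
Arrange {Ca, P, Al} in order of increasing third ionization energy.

Al < P < Ca

After 2 electrons have been removed, what remains? Ca²⁺ is the bare [Ar] core; P²⁺ still has 3 valence electrons; Al²⁺ still has 1 valence electron.
Pulling an electron out of a noble-gas core costs far more than removing a remaining valence electron, so Ca sits at the high end of IE_3.
Valence configurations: P²⁺ [Ne]3s²3p¹, Al²⁺ [Ne]3s¹.
Tabulated IE_3 (kJ/mol): Ca 4912, P 2914, Al 2745.
Hence IE_3: Al < P < Ca.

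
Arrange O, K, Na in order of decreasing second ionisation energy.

Na > O > K

The second ionization energy removes an electron from the +1 ion. For each element: O⁺ still has 5 valence electrons; K⁺ is the bare [Ar] core; Na⁺ is the bare [Ne] core.
Usually core removal costs more than valence removal, but here the competition is close: a tightly held n=2 valence electron can cost more to remove than an n=3 core electron, so the actual values have to decide it.
Approximate IE_2 values (kJ/mol): O 3388, K 3052, Na 4562.
Putting it together, IE_2: K < O < Na.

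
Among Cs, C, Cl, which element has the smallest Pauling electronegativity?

C is in period 2, group 14; Cl is in period 3, group 17; Cs is in period 6, group 1.
EN rises left→right (higher Z_eff, smaller atoms) and falls top→bottom (larger, more shielded atoms).
Here both period and group differ, so the two effects have to be weighed against each other.
C > Cs: relative to Cs, both the across-period and down-group shifts push C's electronegativity up.
Cl > C: the two effects oppose for this pair; the across-period effect wins (3.16 vs 2.55).
For reference (Pauling): C 2.55, Cl 3.16, Cs 0.79.
The smallest Pauling electronegativity among these belongs to Cs.

Cs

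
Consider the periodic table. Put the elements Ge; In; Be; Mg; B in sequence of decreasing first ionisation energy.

Be is in period 2, group 2; B is in period 2, group 13; Mg is in period 3, group 2; Ge is in period 4, group 14; In is in period 5, group 13.
Across a period the outer electron is held more tightly (higher IE₁); down a group it sits in a higher shell, more shielded, and comes off more easily.
Neither a single period nor a single group — weigh both effects.
Mg > In: the two effects oppose for this pair; the down-group effect wins (738 vs 558 kJ/mol).
Ge > Mg: period and group pull opposite ways; the across-period shift dominates (762 vs 738 kJ/mol).
B > Ge: period and group pull opposite ways; the down-group shift dominates (801 vs 762 kJ/mol).
Be > B: this pair runs against the simple trend — see the exception note.
Note the exception: Be has a higher first ionization energy than B, contrary to the simple trend — removing B's lone 2p electron is easier than breaking Be's filled 2s².
Approximate values (kJ/mol): Be 900, B 801, Mg 738, Ge 762, In 558.
So from highest to lowest: Be > B > Ge > Mg > In.

Be > B > Ge > Mg > In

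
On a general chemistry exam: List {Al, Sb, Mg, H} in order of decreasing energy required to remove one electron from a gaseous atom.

H > Sb > Mg > Al

IE₁ increases left→right with effective nuclear charge and decreases top→bottom as the valence shell moves farther out.
These span different periods and groups, so the two trends combine.
Mg > Al: this pair runs against the simple trend — see the exception note.
Sb > Mg: the two effects oppose for this pair; the across-period effect wins (831 vs 738 kJ/mol).
H > Sb: the two effects oppose for this pair; the down-group effect wins (1312 vs 831 kJ/mol).
Note the exception: Mg has a higher first ionization energy than Al, contrary to the simple trend — Al's single 3p electron is easier to remove than one from Mg's filled 3s².
Tabulated first ionization energy (kJ/mol): H 1312, Mg 738, Al 578, Sb 831.
So from highest to lowest: H > Sb > Mg > Al.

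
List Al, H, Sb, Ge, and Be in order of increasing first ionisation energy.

Al < Ge < Sb < Be < H

H is in period 1, group 1; Be is in period 2, group 2; Al is in period 3, group 13; Ge is in period 4, group 14; Sb is in period 5, group 15.
Across a period the outer electron is held more tightly (higher IE₁); down a group it sits in a higher shell, more shielded, and comes off more easily.
A diagonal step moves right (one effect) and down (the opposite effect) at once.
Ge > Al: the two effects oppose for this pair; the across-period effect wins (762 vs 578 kJ/mol).
Sb > Ge: the two effects oppose for this pair; the across-period effect wins (831 vs 762 kJ/mol).
Be > Sb: period and group pull opposite ways; the down-group shift dominates (900 vs 831 kJ/mol).
H > Be: the two effects oppose for this pair; the down-group effect wins (1312 vs 900 kJ/mol).
For reference (kJ/mol): H 1312, Be 900, Al 578, Ge 762, Sb 831.
So from lowest to highest: Al < Ge < Sb < Be < H.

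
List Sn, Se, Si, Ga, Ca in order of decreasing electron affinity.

EA tends to increase across a period and decrease down a group, though the pattern is less regular than for IE or radius.
Neither a single period nor a single group — weigh both effects.
Ga > Ca: both are in period 4; the period trend gives Ga the larger value.
Sn > Ga: the two effects oppose for this pair; the across-period effect wins (107 vs 29 kJ/mol).
Si > Sn: Si sits above Sn in group 14, so the down-group effect alone puts Si higher.
Se > Si: period and group pull opposite ways; the across-period shift dominates (195 vs 134 kJ/mol).
Approximate values (kJ/mol): Si 134, Ca 2, Ga 29, Se 195, Sn 107.
So from highest to lowest: Se > Si > Sn > Ga > Ca.

Se > Si > Sn > Ga > Ca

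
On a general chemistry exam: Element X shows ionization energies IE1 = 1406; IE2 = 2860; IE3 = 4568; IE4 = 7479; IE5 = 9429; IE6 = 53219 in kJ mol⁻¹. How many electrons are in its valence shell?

Look for the largest jump between consecutive ionization energies: IE6/IE5 ≈ 5.6, far larger than any earlier ratio.
That jump marks the point where a core electron is being removed. So the atom has 5 valence electrons.

5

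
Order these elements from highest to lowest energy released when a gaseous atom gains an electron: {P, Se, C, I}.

Adding an electron releases more energy for atoms nearer the top right (short of the noble gases).
These sit on a diagonal, where the across-period and down-group effects partly cancel.
C > P: period and group pull opposite ways; the down-group shift dominates (122 vs 72 kJ/mol).
Se > C: the two effects oppose for this pair; the across-period effect wins (195 vs 122 kJ/mol).
I > Se: the two effects oppose for this pair; the across-period effect wins (295 vs 195 kJ/mol).
Tabulated electron affinity (kJ/mol): C 122, P 72, Se 195, I 295.
So from highest to lowest: I > Se > C > P.

I > Se > C > P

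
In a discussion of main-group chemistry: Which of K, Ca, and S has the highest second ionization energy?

After 1 electron has been removed, what remains? K⁺ is the bare [Ar] core; Ca⁺ still has 1 valence electron; S⁺ still has 5 valence electrons.
Core electrons are held far more tightly than valence electrons, so K tops the IE_2 order.
Valence configurations: Ca⁺ [Ar]4s¹, S⁺ [Ne]3s²3p³.
Tabulated IE_2 (kJ/mol): K 3052, Ca 1145, S 2252.
Overall IE_2 order: Ca < S < K.

K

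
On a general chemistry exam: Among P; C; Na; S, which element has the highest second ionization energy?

Na

After 1 electron has been removed, what remains? P⁺ still has 4 valence electrons; C⁺ still has 3 valence electrons; Na⁺ is the bare [Ne] core; S⁺ still has 5 valence electrons.
Core electrons are held far more tightly than valence electrons, so Na tops the IE_2 order.
Valence configurations: P⁺ [Ne]3s²3p², C⁺ [He]2s²2p¹, S⁺ [Ne]3s²3p³.
Tabulated IE_2 (kJ/mol): P 1907, C 2353, Na 4562, S 2252.
So the second ionization energies run P < S < C < Na.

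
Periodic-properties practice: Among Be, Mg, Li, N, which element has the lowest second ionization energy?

IE_2 is the cost of taking one more electron from the +1 cation: Be⁺ still has 1 valence electron; Mg⁺ still has 1 valence electron; Li⁺ is the bare [He] core; N⁺ still has 4 valence electrons.
Core electrons are held far more tightly than valence electrons, so Li tops the IE_2 order.
Valence configurations: Be⁺ [He]2s¹, Mg⁺ [Ne]3s¹, N⁺ [He]2s²2p².
Approximate IE_2 values (kJ/mol): Be 1757, Mg 1451, Li 7298, N 2856.
Overall IE_2 order: Mg < Be < N < Li.

Mg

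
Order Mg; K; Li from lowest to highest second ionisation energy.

Mg, K, Li

Consider each +1 ion: Mg⁺ still has 1 valence electron; K⁺ is the bare [Ar] core; Li⁺ is the bare [He] core.
Core electrons are held far more tightly than valence electrons, so K and Li top the IE_2 order.
Approximate IE_2 values (kJ/mol): Mg 1451, K 3052, Li 7298.
So the second ionization energies run Mg < K < Li.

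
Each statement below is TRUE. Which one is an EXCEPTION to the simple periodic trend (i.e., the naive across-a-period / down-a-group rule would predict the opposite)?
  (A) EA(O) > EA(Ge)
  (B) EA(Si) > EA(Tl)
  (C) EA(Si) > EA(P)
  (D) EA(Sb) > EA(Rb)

(C)

The general trend: electron affinity increases across a period and decreases down a group.
(A) O (period 2, group 16) vs Ge (period 4, group 14): the stated order agrees with the simple trend.
(B) Si (period 3, group 14) vs Tl (period 6, group 13): the stated order agrees with the simple trend.
(C) Si (period 3, group 14) vs P (period 3, group 15): the stated order contradicts the simple trend.
(D) Sb (period 5, group 15) vs Rb (period 5, group 1): the stated order agrees with the simple trend.
The exception is (C): adding an electron to P's half-filled 3p³ is unfavourable, so Si (3p²) has the more exothermic EA.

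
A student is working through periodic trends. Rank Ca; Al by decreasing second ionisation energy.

Al > Ca

After 1 electron has been removed, what remains? Ca⁺ still has 1 valence electron; Al⁺ still has 2 valence electrons.
All are still removing valence electrons, so compare the +1 ions as you would atoms: IE_2 generally rises across a period (higher Z_eff) and falls down a group (larger shell), subject to the usual subshell exceptions.
Valence configurations: Ca⁺ [Ar]4s¹, Al⁺ [Ne]3s².
The numbers (kJ/mol): Ca 1145, Al 1817.
Overall IE_2 order: Ca < Al.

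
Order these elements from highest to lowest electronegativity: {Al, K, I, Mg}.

Mg is in period 3, group 2; Al is in period 3, group 13; K is in period 4, group 1; I is in period 5, group 17.
Electronegativity increases across a period and decreases down a group, tracking effective nuclear charge and atomic size.
These span different periods and groups, so the two trends combine.
Mg > K: relative to K, both the across-period and down-group shifts push Mg's electronegativity up.
Al > Mg: Al lies to the right of Mg in period 3, so the across-period effect alone puts Al higher.
I > Al: period and group pull opposite ways; the across-period shift dominates (2.66 vs 1.61).
Tabulated electronegativity (Pauling): Mg 1.31, Al 1.61, K 0.82, I 2.66.
So from highest to lowest: I > Al > Mg > K.

I > Al > Mg > K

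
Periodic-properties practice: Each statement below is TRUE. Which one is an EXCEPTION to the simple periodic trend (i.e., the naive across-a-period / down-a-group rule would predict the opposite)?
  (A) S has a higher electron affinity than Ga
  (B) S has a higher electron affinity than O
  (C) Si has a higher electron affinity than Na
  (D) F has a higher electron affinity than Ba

The general trend: electron affinity increases across a period and decreases down a group.
(A) S (period 3, group 16) vs Ga (period 4, group 13): the stated order agrees with the simple trend.
(B) S (period 3, group 16) vs O (period 2, group 16): the stated order contradicts the simple trend.
(C) Si (period 3, group 14) vs Na (period 3, group 1): the stated order agrees with the simple trend.
(D) F (period 2, group 17) vs Ba (period 6, group 2): the stated order agrees with the simple trend.
The exception is (B): the compact 2p subshell of O repels the added electron more than S's larger 3p does.

(B)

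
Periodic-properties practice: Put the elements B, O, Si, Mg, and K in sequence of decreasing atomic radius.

K > Mg > Si > B > O

B is in period 2, group 13; O is in period 2, group 16; Mg is in period 3, group 2; Si is in period 3, group 14; K is in period 4, group 1.
Atomic radius shrinks across a period as nuclear charge pulls the same shell inward, and grows down a group as new shells are added.
These span different periods and groups, so the two trends combine.
B > O: both are in period 2; the period trend gives B the larger value.
Si > B: period and group pull opposite ways; the down-group shift dominates (116 vs 85 pm).
Mg > Si: both are in period 3; the period trend gives Mg the larger value.
K > Mg: both effects reinforce here, so K is clearly the larger of the two.
Tabulated atomic radius (pm): B 85, O 63, Mg 139, Si 116, K 196.
So from largest to smallest: K > Mg > Si > B > O.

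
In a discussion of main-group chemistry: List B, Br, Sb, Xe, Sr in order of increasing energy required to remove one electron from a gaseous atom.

Removing the outermost electron gets harder across a period and easier down a group.
Neither a single period nor a single group — weigh both effects.
B > Sr: both effects reinforce here, so B is clearly the higher of the two.
Sb > B: period and group pull opposite ways; the across-period shift dominates (831 vs 801 kJ/mol).
Br > Sb: both effects reinforce here, so Br is clearly the higher of the two.
Xe > Br: period and group pull opposite ways; the across-period shift dominates (1170 vs 1140 kJ/mol).
For reference (kJ/mol): B 801, Br 1140, Sr 550, Sb 831, Xe 1170.
So from lowest to highest: Sr < B < Sb < Br < Xe.

Sr < B < Sb < Br < Xe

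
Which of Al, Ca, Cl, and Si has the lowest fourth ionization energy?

Consider each +3 ion: Al³⁺ is the bare [Ne] core; Ca³⁺ is already 1 electron into the core; Cl³⁺ still has 4 valence electrons; Si³⁺ still has 1 valence electron.
Core electrons are held far more tightly than valence electrons, so Ca and Al top the IE_4 order.
Valence configurations: Cl³⁺ [Ne]3s²3p², Si³⁺ [Ne]3s¹.
Approximate IE_4 values (kJ/mol): Al 11577, Ca 6491, Cl 5159, Si 4356.
Overall IE_4 order: Si < Cl < Ca < Al.

Si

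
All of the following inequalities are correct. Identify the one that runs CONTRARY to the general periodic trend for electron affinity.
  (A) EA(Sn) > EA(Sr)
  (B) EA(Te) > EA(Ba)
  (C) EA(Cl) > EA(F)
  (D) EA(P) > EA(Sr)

(C)

The general trend: electron affinity increases across a period and decreases down a group.
(A) Sn (period 5, group 14) vs Sr (period 5, group 2): the stated order agrees with the simple trend.
(B) Te (period 5, group 16) vs Ba (period 6, group 2): the stated order agrees with the simple trend.
(C) Cl (period 3, group 17) vs F (period 2, group 17): the stated order contradicts the simple trend.
(D) P (period 3, group 15) vs Sr (period 5, group 2): the stated order agrees with the simple trend.
The exception is (C): F's small 2p subshell makes the incoming electron feel strong e⁻–e⁻ repulsion, so Cl actually releases more energy on gaining an electron.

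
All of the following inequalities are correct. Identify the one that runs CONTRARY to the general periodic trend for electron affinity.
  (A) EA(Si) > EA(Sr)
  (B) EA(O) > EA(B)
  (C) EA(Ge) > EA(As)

(C)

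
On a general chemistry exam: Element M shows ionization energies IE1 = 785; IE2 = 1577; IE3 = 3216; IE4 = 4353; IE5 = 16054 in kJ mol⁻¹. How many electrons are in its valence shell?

Look for the largest jump between consecutive ionization energies: IE5/IE4 ≈ 3.7, far larger than any earlier ratio.
That jump marks the point where a core electron is being removed. So the atom has 4 valence electrons.

4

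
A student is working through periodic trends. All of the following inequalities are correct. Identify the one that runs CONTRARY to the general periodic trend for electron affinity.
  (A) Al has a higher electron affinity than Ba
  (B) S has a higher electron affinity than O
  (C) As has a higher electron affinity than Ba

(B)

The general trend: electron affinity increases across a period and decreases down a group.
(A) Al (period 3, group 13) vs Ba (period 6, group 2): the stated order agrees with the simple trend.
(B) S (period 3, group 16) vs O (period 2, group 16): the stated order contradicts the simple trend.
(C) As (period 4, group 15) vs Ba (period 6, group 2): the stated order agrees with the simple trend.
The exception is (B): the compact 2p subshell of O repels the added electron more than S's larger 3p does.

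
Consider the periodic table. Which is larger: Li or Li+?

Forming Li+ removes 1 electron from Li. Fewer electrons for the same nuclear charge means less shielding and a higher Z_eff on the remaining electrons, and for main-group metals the entire outer shell is lost.
A cation is smaller than its parent atom: Li+ < Li.

Li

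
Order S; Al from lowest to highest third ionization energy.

Al < S

The third ionization energy removes an electron from the +2 ion. For each element: S²⁺ still has 4 valence electrons; Al²⁺ still has 1 valence electron.
All are still removing valence electrons, so compare the +2 ions as you would atoms: IE_3 generally rises across a period (higher Z_eff) and falls down a group (larger shell), subject to the usual subshell exceptions.
Valence configurations: S²⁺ [Ne]3s²3p², Al²⁺ [Ne]3s¹.
Tabulated IE_3 (kJ/mol): S 3357, Al 2745.
Overall IE_3 order: Al < S.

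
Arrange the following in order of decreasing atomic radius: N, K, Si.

K, Si, N

Moving right in a period, electrons are added to the same shell under a stronger nuclear pull, so atoms get smaller; moving down, a new shell is opened and atoms get larger.
Neither a single period nor a single group — weigh both effects.
Si > N: relative to N, both the across-period and down-group shifts push Si's atomic radius up.
K > Si: relative to Si, both the across-period and down-group shifts push K's atomic radius up.
Approximate values (pm): N 71, Si 116, K 196.
So from largest to smallest: K > Si > N.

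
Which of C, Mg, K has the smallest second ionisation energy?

Mg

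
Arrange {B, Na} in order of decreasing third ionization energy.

Consider each +2 ion: B²⁺ still has 1 valence electron; Na²⁺ is already 1 electron into the core.
Pulling an electron out of a noble-gas core costs far more than removing a remaining valence electron, so Na sits at the high end of IE_3.
The numbers (kJ/mol): B 3660, Na 6910.
Hence IE_3: B < Na.

Na > B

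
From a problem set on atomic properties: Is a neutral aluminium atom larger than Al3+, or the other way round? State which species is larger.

Forming Al3+ removes 3 electrons from Al. Fewer electrons for the same nuclear charge means less shielding and a higher Z_eff on the remaining electrons, and for main-group metals the entire outer shell is lost.
A cation is smaller than its parent atom: Al3+ < Al.

Al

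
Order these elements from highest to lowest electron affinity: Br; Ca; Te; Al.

Br > Te > Al > Ca

Al is in period 3, group 13; Ca is in period 4, group 2; Br is in period 4, group 17; Te is in period 5, group 16.
Atoms with high Z_eff and room in the valence shell (especially the halogens) have the most exothermic electron affinities.
Here both period and group differ, so the two effects have to be weighed against each other.
Al > Ca: relative to Ca, both the across-period and down-group shifts push Al's electron affinity up.
Te > Al: the two effects oppose for this pair; the across-period effect wins (190 vs 42 kJ/mol).
Br > Te: relative to Te, both the across-period and down-group shifts push Br's electron affinity up.
Approximate values (kJ/mol): Al 42, Ca 2, Br 325, Te 190.
So from highest to lowest: Br > Te > Al > Ca.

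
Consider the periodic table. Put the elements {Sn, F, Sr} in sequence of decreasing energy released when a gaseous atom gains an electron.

F > Sn > Sr

Adding an electron releases more energy for atoms nearer the top right (short of the noble gases).
Neither a single period nor a single group — weigh both effects.
Sn > Sr: both are in period 5; the period trend gives Sn the larger value.
F > Sn: relative to Sn, both the across-period and down-group shifts push F's electron affinity up.
For reference (kJ/mol): F 328, Sr 5, Sn 107.
So from highest to lowest: F > Sn > Sr.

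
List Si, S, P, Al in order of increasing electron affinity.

Al < P < Si < S

Al is in period 3, group 13; Si is in period 3, group 14; P is in period 3, group 15; S is in period 3, group 16.
Electron affinity generally becomes more exothermic across a period toward the halogens and less exothermic down a group.
All lie in period 3; the across-period trend (electron affinity increases left to right) applies, with the exception below.
Note the exception: Si has a higher electron affinity than P, contrary to the simple trend — adding an electron to P's half-filled 3p³ is unfavourable, so Si (3p²) has the more exothermic EA.
Approximate values (kJ/mol): Al 42, Si 134, P 72, S 200.
So from lowest to highest: Al < P < Si < S.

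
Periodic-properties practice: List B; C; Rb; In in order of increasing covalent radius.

B is in period 2, group 13; C is in period 2, group 14; Rb is in period 5, group 1; In is in period 5, group 13.
Moving right in a period, electrons are added to the same shell under a stronger nuclear pull, so atoms get smaller; moving down, a new shell is opened and atoms get larger.
Neither a single period nor a single group — weigh both effects.
B > C: B lies to the left of C in period 2, so the across-period effect alone puts B larger.
In > B: In sits below B in group 13, so the down-group effect alone puts In larger.
Rb > In: both are in period 5; the period trend gives Rb the larger value.
Approximate values (pm): B 85, C 75, Rb 210, In 142.
So from smallest to largest: C < B < In < Rb.

C, B, In, Rb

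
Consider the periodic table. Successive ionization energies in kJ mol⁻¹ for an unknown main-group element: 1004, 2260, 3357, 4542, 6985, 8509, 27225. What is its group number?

Look for the largest jump between consecutive ionization energies: IE7/IE6 ≈ 3.2, far larger than any earlier ratio.
That jump marks the point where a core electron is being removed. So the atom has 6 valence electrons.
A main-group element with 6 valence electrons is in group 16.

Group 16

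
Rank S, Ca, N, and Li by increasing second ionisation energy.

Ca < S < N < Li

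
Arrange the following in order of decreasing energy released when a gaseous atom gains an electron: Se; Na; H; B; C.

Se, C, H, Na, B

H is in period 1, group 1; B is in period 2, group 13; C is in period 2, group 14; Na is in period 3, group 1; Se is in period 4, group 16.
Adding an electron releases more energy for atoms nearer the top right (short of the noble gases).
These span different periods and groups, so the two trends combine.
Na > B: this pair runs against the simple trend — see the exception note.
H > Na: they share group 1; the group trend gives H the larger value.
C > H: period and group pull opposite ways; the across-period shift dominates (122 vs 73 kJ/mol).
Se > C: the two effects oppose for this pair; the across-period effect wins (195 vs 122 kJ/mol).
Note the exception: Na has a higher electron affinity than B, contrary to the simple trend — B's ns²np¹ configuration gives only a small electron affinity — the sparsely filled np subshell binds an added electron weakly.
Approximate values (kJ/mol): H 73, B 27, C 122, Na 53, Se 195.
So from highest to lowest: Se > C > H > Na > B.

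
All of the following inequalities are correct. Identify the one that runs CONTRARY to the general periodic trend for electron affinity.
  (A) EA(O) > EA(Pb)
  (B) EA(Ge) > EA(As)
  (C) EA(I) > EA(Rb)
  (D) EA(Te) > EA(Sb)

(B)

The general trend: electron affinity increases across a period and decreases down a group.
(A) O (period 2, group 16) vs Pb (period 6, group 14): the stated order agrees with the simple trend.
(B) Ge (period 4, group 14) vs As (period 4, group 15): the stated order contradicts the simple trend.
(C) I (period 5, group 17) vs Rb (period 5, group 1): the stated order agrees with the simple trend.
(D) Te (period 5, group 16) vs Sb (period 5, group 15): the stated order agrees with the simple trend.
The exception is (B): adding an electron to As's half-filled 4p³ is unfavourable, so Ge (4p²) has the more exothermic EA.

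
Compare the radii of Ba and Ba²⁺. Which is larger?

Forming Ba²⁺ removes 2 electrons from Ba. Fewer electrons for the same nuclear charge means less shielding and a higher Z_eff on the remaining electrons, and for main-group metals the entire outer shell is lost.
A cation is smaller than its parent atom: Ba²⁺ < Ba.

Ba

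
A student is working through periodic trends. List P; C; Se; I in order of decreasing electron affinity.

Adding an electron releases more energy for atoms nearer the top right (short of the noble gases).
A diagonal step moves right (one effect) and down (the opposite effect) at once.
C > P: period and group pull opposite ways; the down-group shift dominates (122 vs 72 kJ/mol).
Se > C: period and group pull opposite ways; the across-period shift dominates (195 vs 122 kJ/mol).
I > Se: period and group pull opposite ways; the across-period shift dominates (295 vs 195 kJ/mol).
Approximate values (kJ/mol): C 122, P 72, Se 195, I 295.
So from highest to lowest: I > Se > C > P.

I, Se, C, P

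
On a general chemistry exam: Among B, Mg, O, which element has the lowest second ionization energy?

The second ionization energy removes an electron from the +1 ion. For each element: B⁺ still has 2 valence electrons; Mg⁺ still has 1 valence electron; O⁺ still has 5 valence electrons.
All are still removing valence electrons, so compare the +1 ions as you would atoms: IE_2 generally rises across a period (higher Z_eff) and falls down a group (larger shell), subject to the usual subshell exceptions.
Valence configurations: B⁺ [He]2s², Mg⁺ [Ne]3s¹, O⁺ [He]2s²2p³.
The numbers (kJ/mol): B 2427, Mg 1451, O 3388.
Overall IE_2 order: Mg < B < O.

Mg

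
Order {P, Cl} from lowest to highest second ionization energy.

Consider each +1 ion: P⁺ still has 4 valence electrons; Cl⁺ still has 6 valence electrons.
All are still removing valence electrons, so compare the +1 ions as you would atoms: IE_2 generally rises across a period (higher Z_eff) and falls down a group (larger shell), subject to the usual subshell exceptions.
Valence configurations: P⁺ [Ne]3s²3p², Cl⁺ [Ne]3s²3p⁴.
The numbers (kJ/mol): P 1907, Cl 2298.
Putting it together, IE_2: P < Cl.

P, Cl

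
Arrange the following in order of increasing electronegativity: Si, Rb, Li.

Rb < Li < Si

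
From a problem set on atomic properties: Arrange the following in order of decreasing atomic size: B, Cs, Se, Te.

B is in period 2, group 13; Se is in period 4, group 16; Te is in period 5, group 16; Cs is in period 6, group 1.
Moving right in a period, electrons are added to the same shell under a stronger nuclear pull, so atoms get smaller; moving down, a new shell is opened and atoms get larger.
These span different periods and groups, so the two trends combine.
Se > B: the two effects oppose for this pair; the down-group effect wins (116 vs 85 pm).
Te > Se: Te sits below Se in group 16, so the down-group effect alone puts Te larger.
Cs > Te: both effects reinforce here, so Cs is clearly the larger of the two.
For reference (pm): B 85, Se 116, Te 136, Cs 232.
So from largest to smallest: Cs > Te > Se > B.

Cs, Te, Se, B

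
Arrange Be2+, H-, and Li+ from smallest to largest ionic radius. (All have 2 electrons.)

Be2+, Li+, H-

All of these have 2 electrons, so size is governed by nuclear charge alone: the more protons, the stronger the pull on the same electron cloud, and the smaller the ion.
Nuclear charges: Be2+ (Z=4), Li+ (Z=3), H- (Z=1).
Smallest to largest: Be2+ < Li+ < H-.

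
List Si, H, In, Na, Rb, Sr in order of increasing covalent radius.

Radius decreases left→right (rising Z_eff, same n) and increases top→bottom (higher n).
Neither a single period nor a single group — weigh both effects.
Si > H: the two effects oppose for this pair; the down-group effect wins (116 vs 32 pm).
In > Si: both effects reinforce here, so In is clearly the larger of the two.
Na > In: the two effects oppose for this pair; the across-period effect wins (155 vs 142 pm).
Sr > Na: the two effects oppose for this pair; the down-group effect wins (185 vs 155 pm).
Rb > Sr: both are in period 5; the period trend gives Rb the larger value.
Tabulated atomic radius (pm): H 32, Na 155, Si 116, Rb 210, Sr 185, In 142.
So from smallest to largest: H < Si < In < Na < Sr < Rb.

H < Si < In < Na < Sr < Rb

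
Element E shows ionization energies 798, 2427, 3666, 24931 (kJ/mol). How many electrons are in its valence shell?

3

Look for the largest jump between consecutive ionization energies: IE4/IE3 ≈ 6.8, far larger than any earlier ratio.
That jump marks the point where a core electron is being removed. So the atom has 3 valence electrons.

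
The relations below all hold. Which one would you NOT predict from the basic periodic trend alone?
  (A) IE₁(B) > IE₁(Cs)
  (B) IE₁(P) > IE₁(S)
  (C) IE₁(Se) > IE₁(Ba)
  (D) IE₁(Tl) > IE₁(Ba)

(B)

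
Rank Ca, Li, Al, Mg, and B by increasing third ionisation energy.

Al < B < Ca < Mg < Li

The third ionization energy removes an electron from the +2 ion. For each element: Ca²⁺ is the bare [Ar] core; Li²⁺ is already 1 electron into the core; Al²⁺ still has 1 valence electron; Mg²⁺ is the bare [Ne] core; B²⁺ still has 1 valence electron.
Core electrons are held far more tightly than valence electrons, so Ca, Mg and Li top the IE_3 order.
Valence configurations: Al²⁺ [Ne]3s¹, B²⁺ [He]2s¹.
Approximate IE_3 values (kJ/mol): Ca 4912, Li 11815, Al 2745, Mg 7733, B 3660.
Putting it together, IE_3: Al < B < Ca < Mg < Li.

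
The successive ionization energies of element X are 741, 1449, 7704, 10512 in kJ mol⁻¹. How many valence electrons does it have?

2

Look for the largest jump between consecutive ionization energies: IE3/IE2 ≈ 5.3, far larger than any earlier ratio.
That jump marks the point where a core electron is being removed. So the atom has 2 valence electrons.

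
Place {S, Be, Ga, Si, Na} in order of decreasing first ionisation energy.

Be is in period 2, group 2; Na is in period 3, group 1; Si is in period 3, group 14; S is in period 3, group 16; Ga is in period 4, group 13.
Removing the outermost electron gets harder across a period and easier down a group.
Neither a single period nor a single group — weigh both effects.
Ga > Na: period and group pull opposite ways; the across-period shift dominates (579 vs 496 kJ/mol).
Si > Ga: relative to Ga, both the across-period and down-group shifts push Si's first ionization energy up.
Be > Si: the two effects oppose for this pair; the down-group effect wins (900 vs 786 kJ/mol).
S > Be: the two effects oppose for this pair; the across-period effect wins (1000 vs 900 kJ/mol).
For reference (kJ/mol): Be 900, Na 496, Si 786, S 1000, Ga 579.
So from highest to lowest: S > Be > Si > Ga > Na.

S > Be > Si > Ga > Na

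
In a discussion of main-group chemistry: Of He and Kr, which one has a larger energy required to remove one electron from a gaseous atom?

IE₁ increases left→right with effective nuclear charge and decreases top→bottom as the valence shell moves farther out.
All are in group 18, so first ionization energy increases up the group.
So He has the larger energy required to remove one electron from a gaseous atom (He > Kr).

He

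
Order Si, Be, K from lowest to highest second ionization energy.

Si, Be, K

IE_2 is the cost of taking one more electron from the +1 cation: Si⁺ still has 3 valence electrons; Be⁺ still has 1 valence electron; K⁺ is the bare [Ar] core.
Pulling an electron out of a noble-gas core costs far more than removing a remaining valence electron, so K sits at the high end of IE_2.
Valence configurations: Si⁺ [Ne]3s²3p¹, Be⁺ [He]2s¹.
Tabulated IE_2 (kJ/mol): Si 1577, Be 1757, K 3052.
Hence IE_2: Si < Be < K.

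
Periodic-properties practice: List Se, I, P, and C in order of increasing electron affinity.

C is in period 2, group 14; P is in period 3, group 15; Se is in period 4, group 16; I is in period 5, group 17.
EA tends to increase across a period and decrease down a group, though the pattern is less regular than for IE or radius.
These sit on a diagonal, where the across-period and down-group effects partly cancel.
C > P: period and group pull opposite ways; the down-group shift dominates (122 vs 72 kJ/mol).
Se > C: the two effects oppose for this pair; the across-period effect wins (195 vs 122 kJ/mol).
I > Se: period and group pull opposite ways; the across-period shift dominates (295 vs 195 kJ/mol).
Approximate values (kJ/mol): C 122, P 72, Se 195, I 295.
So from lowest to highest: P < C < Se < I.

P < C < Se < I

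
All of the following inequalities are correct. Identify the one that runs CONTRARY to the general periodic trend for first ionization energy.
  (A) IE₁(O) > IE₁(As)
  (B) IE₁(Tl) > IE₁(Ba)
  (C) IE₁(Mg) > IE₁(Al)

The general trend: first ionization energy increases across a period and decreases down a group.
(A) O (period 2, group 16) vs As (period 4, group 15): the stated order agrees with the simple trend.
(B) Tl (period 6, group 13) vs Ba (period 6, group 2): the stated order agrees with the simple trend.
(C) Mg (period 3, group 2) vs Al (period 3, group 13): the stated order contradicts the simple trend.
The exception is (C): Al's single 3p electron is easier to remove than one from Mg's filled 3s².

(C)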